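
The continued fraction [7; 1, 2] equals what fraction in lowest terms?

23/3

Fold from the inside: start with 2/1.
  1 + 1/2 = 3/2
  7 + 2/3 = 23/3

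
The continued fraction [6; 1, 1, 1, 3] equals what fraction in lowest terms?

Fold from the inside: start with 3/1.
  1 + 1/3 = 4/3
  1 + 3/4 = 7/4
  1 + 4/7 = 11/7
  6 + 7/11 = 73/11

73/11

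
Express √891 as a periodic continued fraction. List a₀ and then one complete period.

a₀ = ⌊√891⌋ = 29.
With m₀=0, d₀=1 and mₖ₊₁ = dₖaₖ − mₖ, dₖ₊₁ = (n − mₖ₊₁²)/dₖ, aₖ₊₁ = ⌊(a₀+mₖ₊₁)/dₖ₊₁⌋:
  k=1: m=29, d=50, a=1
  k=2: m=21, d=9, a=5
  k=3: m=24, d=35, a=1
  k=4: m=11, d=22, a=1
  k=5: m=11, d=35, a=1
  k=6: m=24, d=9, a=5
  k=7: m=21, d=50, a=1
  k=8: m=29, d=1, a=58
d=1 and a=2a₀=58 at k=8, so the next step gives (m, d) = (29, 50) again — its k=1 value — and the period has length 8.

[29; 1, 5, 1, 1, 1, 5, 1, 58]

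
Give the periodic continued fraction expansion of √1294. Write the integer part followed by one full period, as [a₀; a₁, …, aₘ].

a₀ = ⌊√1294⌋ = 35.
With m₀=0, d₀=1 and mₖ₊₁ = dₖaₖ − mₖ, dₖ₊₁ = (n − mₖ₊₁²)/dₖ, aₖ₊₁ = ⌊(a₀+mₖ₊₁)/dₖ₊₁⌋:
  k=1: m=35, d=69, a=1
  k=2: m=34, d=2, a=34
  k=3: m=34, d=69, a=1
  k=4: m=35, d=1, a=70
d=1 and a=2a₀=70 at k=4, so the next step gives (m, d) = (35, 69) again — its k=1 value — and the period has length 4.

[35; 1, 34, 1, 70]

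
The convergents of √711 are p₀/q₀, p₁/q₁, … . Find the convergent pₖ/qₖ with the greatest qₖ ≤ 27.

√711 = [26; 1, 1, 1, 52, …] (period length 4).
Convergents:
  p_0/q_0 = 26/1
  p_1/q_1 = 27/1
  p_2/q_2 = 53/2
  p_3/q_3 = 80/3
  p_4/q_4 = 4213/158
q_3 = 3 ≤ 27 < 158 = q_4, so the answer is 80/3.

80/3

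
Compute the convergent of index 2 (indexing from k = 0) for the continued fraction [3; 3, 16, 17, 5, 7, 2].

Using pₖ = aₖpₖ₋₁ + pₖ₋₂, qₖ = aₖqₖ₋₁ + qₖ₋₂ (with p₋₁=1, p₋₂=0, q₋₁=0, q₋₂=1):
  k=0: a=3, p=3, q=1
  k=1: a=3, p=10, q=3
  k=2: a=16, p=163, q=49

163/49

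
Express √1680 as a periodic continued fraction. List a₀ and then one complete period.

[40; 1, 80]

a₀ = ⌊√1680⌋ = 40.
With m₀=0, d₀=1 and mₖ₊₁ = dₖaₖ − mₖ, dₖ₊₁ = (n − mₖ₊₁²)/dₖ, aₖ₊₁ = ⌊(a₀+mₖ₊₁)/dₖ₊₁⌋:
  k=1: m=40, d=80, a=1
  k=2: m=40, d=1, a=80
d=1 and a=2a₀=80 at k=2, so the next step gives (m, d) = (40, 80) again — its k=1 value — and the period has length 2.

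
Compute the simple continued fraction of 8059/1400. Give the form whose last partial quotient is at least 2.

[5; 1, 3, 9, 2, 8, 2]

8059 = 5·1400 + 1059
1400 = 1·1059 + 341
1059 = 3·341 + 36
341 = 9·36 + 17
36 = 2·17 + 2
17 = 8·2 + 1
2 = 2·1 + 0  (stop)
So 8059/1400 = [5; 1, 3, 9, 2, 8, 2].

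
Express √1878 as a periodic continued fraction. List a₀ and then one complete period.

[43; 2, 1, 42, 1, 2, 86]

a₀ = ⌊√1878⌋ = 43.
With m₀=0, d₀=1 and mₖ₊₁ = dₖaₖ − mₖ, dₖ₊₁ = (n − mₖ₊₁²)/dₖ, aₖ₊₁ = ⌊(a₀+mₖ₊₁)/dₖ₊₁⌋:
  k=1: m=43, d=29, a=2
  k=2: m=15, d=57, a=1
  k=3: m=42, d=2, a=42
  k=4: m=42, d=57, a=1
  k=5: m=15, d=29, a=2
  k=6: m=43, d=1, a=86
d=1 and a=2a₀=86 at k=6, so the next step gives (m, d) = (43, 29) again — its k=1 value — and the period has length 6.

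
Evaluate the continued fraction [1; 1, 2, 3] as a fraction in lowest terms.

Using pₖ = aₖpₖ₋₁ + pₖ₋₂ and qₖ = aₖqₖ₋₁ + qₖ₋₂:
  k=0: a=1, p=1, q=1
  k=1: a=1, p=2, q=1
  k=2: a=2, p=5, q=3
  k=3: a=3, p=17, q=10

17/10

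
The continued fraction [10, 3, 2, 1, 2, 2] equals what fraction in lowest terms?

Fold from the inside: start with 2/1.
  2 + 1/2 = 5/2
  1 + 2/5 = 7/5
  2 + 5/7 = 19/7
  3 + 7/19 = 64/19
  10 + 19/64 = 659/64

659/64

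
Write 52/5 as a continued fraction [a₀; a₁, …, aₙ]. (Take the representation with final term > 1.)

[10; 2, 2]

52 = 10×5 + 2
5 = 2×2 + 1
2 = 2×1 + 0  (stop)
So 52/5 = [10; 2, 2].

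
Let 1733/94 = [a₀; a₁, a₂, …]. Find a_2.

1733 = 18·94 + 41   →  a_0 = 18
94 = 2·41 + 12   →  a_1 = 2
41 = 3·12 + 5   →  a_2 = 3

3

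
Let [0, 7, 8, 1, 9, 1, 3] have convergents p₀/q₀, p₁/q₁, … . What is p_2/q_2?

8/57

Using pₖ = aₖpₖ₋₁ + pₖ₋₂, qₖ = aₖqₖ₋₁ + qₖ₋₂ (with p₋₁=1, p₋₂=0, q₋₁=0, q₋₂=1):
  k=0: a=0, p=0, q=1
  k=1: a=7, p=1, q=7
  k=2: a=8, p=8, q=57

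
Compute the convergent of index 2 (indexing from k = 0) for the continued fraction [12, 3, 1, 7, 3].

49/4

Using pₖ = aₖpₖ₋₁ + pₖ₋₂, qₖ = aₖqₖ₋₁ + qₖ₋₂ (with p₋₁=1, p₋₂=0, q₋₁=0, q₋₂=1):
  k=0: a=12, p=12, q=1
  k=1: a=3, p=37, q=3
  k=2: a=1, p=49, q=4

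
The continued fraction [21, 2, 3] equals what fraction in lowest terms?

Fold from the inside: start with 3/1.
  2 + 1/3 = 7/3
  21 + 3/7 = 150/7

150/7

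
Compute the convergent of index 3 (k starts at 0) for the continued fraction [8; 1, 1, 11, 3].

196/23

Using pₖ = aₖpₖ₋₁ + pₖ₋₂, qₖ = aₖqₖ₋₁ + qₖ₋₂ (with p₋₁=1, p₋₂=0, q₋₁=0, q₋₂=1):
  k=0: a=8, p=8, q=1
  k=1: a=1, p=9, q=1
  k=2: a=1, p=17, q=2
  k=3: a=11, p=196, q=23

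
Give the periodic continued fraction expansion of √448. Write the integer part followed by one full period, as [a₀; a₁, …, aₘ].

[21; 6, 42]

a₀ = ⌊√448⌋ = 21.
With m₀=0, d₀=1 and mₖ₊₁ = dₖaₖ − mₖ, dₖ₊₁ = (n − mₖ₊₁²)/dₖ, aₖ₊₁ = ⌊(a₀+mₖ₊₁)/dₖ₊₁⌋:
  k=1: m=21, d=7, a=6
  k=2: m=21, d=1, a=42
d=1 and a=2a₀=42 at k=2, so the next step gives (m, d) = (21, 7) again — its k=1 value — and the period has length 2.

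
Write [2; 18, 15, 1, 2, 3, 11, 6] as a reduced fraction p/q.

Fold from the inside: start with 6/1.
  11 + 1/6 = 67/6
  3 + 6/67 = 207/67
  2 + 67/207 = 481/207
  1 + 207/481 = 688/481
  15 + 481/688 = 10801/688
  18 + 688/10801 = 195106/10801
  2 + 10801/195106 = 401013/195106

401013/195106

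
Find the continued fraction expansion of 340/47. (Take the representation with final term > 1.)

[7; 4, 3, 1, 2]

340 = 7·47 + 11
47 = 4·11 + 3
11 = 3·3 + 2
3 = 1·2 + 1
2 = 2·1 + 0  (stop)
So 340/47 = [7; 4, 3, 1, 2].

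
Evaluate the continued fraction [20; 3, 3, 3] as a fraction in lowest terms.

Fold from the inside: start with 3/1.
  3 + 1/3 = 10/3
  3 + 3/10 = 33/10
  20 + 10/33 = 670/33

670/33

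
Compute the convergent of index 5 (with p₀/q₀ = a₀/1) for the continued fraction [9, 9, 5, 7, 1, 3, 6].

13317/1462

Using pₖ = aₖpₖ₋₁ + pₖ₋₂, qₖ = aₖqₖ₋₁ + qₖ₋₂ (with p₋₁=1, p₋₂=0, q₋₁=0, q₋₂=1):
  k=0: a=9, p=9, q=1
  k=1: a=9, p=82, q=9
  k=2: a=5, p=419, q=46
  k=3: a=7, p=3015, q=331
  k=4: a=1, p=3434, q=377
  k=5: a=3, p=13317, q=1462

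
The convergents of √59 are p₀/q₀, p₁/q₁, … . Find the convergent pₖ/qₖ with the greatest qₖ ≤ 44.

169/22

√59 = [7; 1, 2, 7, 2, 1, 14, …] (period length 6).
Convergents:
  p_0/q_0 = 7/1
  p_1/q_1 = 8/1
  p_2/q_2 = 23/3
  p_3/q_3 = 169/22
  p_4/q_4 = 361/47
q_3 = 22 ≤ 44 < 47 = q_4, so the answer is 169/22.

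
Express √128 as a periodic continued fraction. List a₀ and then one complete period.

[11; 3, 5, 3, 22]

a₀ = ⌊√128⌋ = 11.
With m₀=0, d₀=1 and mₖ₊₁ = dₖaₖ − mₖ, dₖ₊₁ = (n − mₖ₊₁²)/dₖ, aₖ₊₁ = ⌊(a₀+mₖ₊₁)/dₖ₊₁⌋:
  k=1: m=11, d=7, a=3
  k=2: m=10, d=4, a=5
  k=3: m=10, d=7, a=3
  k=4: m=11, d=1, a=22
d=1 and a=2a₀=22 at k=4, so the next step gives (m, d) = (11, 7) again — its k=1 value — and the period has length 4.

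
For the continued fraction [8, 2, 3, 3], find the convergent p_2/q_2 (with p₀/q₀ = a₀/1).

Using pₖ = aₖpₖ₋₁ + pₖ₋₂, qₖ = aₖqₖ₋₁ + qₖ₋₂ (with p₋₁=1, p₋₂=0, q₋₁=0, q₋₂=1):
  k=0: a=8, p=8, q=1
  k=1: a=2, p=17, q=2
  k=2: a=3, p=59, q=7

59/7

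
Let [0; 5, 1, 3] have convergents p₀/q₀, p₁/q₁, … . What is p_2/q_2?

Using pₖ = aₖpₖ₋₁ + pₖ₋₂, qₖ = aₖqₖ₋₁ + qₖ₋₂ (with p₋₁=1, p₋₂=0, q₋₁=0, q₋₂=1):
  k=0: a=0, p=0, q=1
  k=1: a=5, p=1, q=5
  k=2: a=1, p=1, q=6

1/6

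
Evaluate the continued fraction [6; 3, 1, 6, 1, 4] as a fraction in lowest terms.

Using pₖ = aₖpₖ₋₁ + pₖ₋₂ and qₖ = aₖqₖ₋₁ + qₖ₋₂:
  k=0: a=6, p=6, q=1
  k=1: a=3, p=19, q=3
  k=2: a=1, p=25, q=4
  k=3: a=6, p=169, q=27
  k=4: a=1, p=194, q=31
  k=5: a=4, p=945, q=151

945/151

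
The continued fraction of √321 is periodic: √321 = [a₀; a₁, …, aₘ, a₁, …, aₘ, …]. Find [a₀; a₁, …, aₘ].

[17; 1, 10, 1, 34]

a₀ = ⌊√321⌋ = 17.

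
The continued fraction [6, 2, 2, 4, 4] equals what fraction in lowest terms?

596/93

Using pₖ = aₖpₖ₋₁ + pₖ₋₂ and qₖ = aₖqₖ₋₁ + qₖ₋₂:
  k=0: a=6, p=6, q=1
  k=1: a=2, p=13, q=2
  k=2: a=2, p=32, q=5
  k=3: a=4, p=141, q=22
  k=4: a=4, p=596, q=93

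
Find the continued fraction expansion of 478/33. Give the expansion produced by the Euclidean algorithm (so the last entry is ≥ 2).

478 = 14·33 + 16
33 = 2·16 + 1
16 = 16·1 + 0  (stop)
So 478/33 = [14; 2, 16].

[14; 2, 16]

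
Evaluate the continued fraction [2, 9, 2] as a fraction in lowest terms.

40/19

Fold from the inside: start with 2/1.
  9 + 1/2 = 19/2
  2 + 2/19 = 40/19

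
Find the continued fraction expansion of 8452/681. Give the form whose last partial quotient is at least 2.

[12; 2, 2, 3, 5, 2, 3]

8452 = 12*681 + 280
681 = 2*280 + 121
280 = 2*121 + 38
121 = 3*38 + 7
38 = 5*7 + 3
7 = 2*3 + 1
3 = 3*1 + 0  (stop)
So 8452/681 = [12; 2, 2, 3, 5, 2, 3].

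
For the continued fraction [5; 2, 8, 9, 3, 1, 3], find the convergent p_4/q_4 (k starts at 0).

Using pₖ = aₖpₖ₋₁ + pₖ₋₂, qₖ = aₖqₖ₋₁ + qₖ₋₂ (with p₋₁=1, p₋₂=0, q₋₁=0, q₋₂=1):
  k=0: a=5, p=5, q=1
  k=1: a=2, p=11, q=2
  k=2: a=8, p=93, q=17
  k=3: a=9, p=848, q=155
  k=4: a=3, p=2637, q=482

2637/482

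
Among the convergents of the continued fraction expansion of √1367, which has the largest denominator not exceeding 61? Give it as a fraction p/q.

√1367 = [36; 1, 35, 1, 72, …] (period length 4).
Convergents:
  p_0/q_0 = 36/1
  p_1/q_1 = 37/1
  p_2/q_2 = 1331/36
  p_3/q_3 = 1368/37
  p_4/q_4 = 99827/2700
q_3 = 37 ≤ 61 < 2700 = q_4, so the answer is 1368/37.

1368/37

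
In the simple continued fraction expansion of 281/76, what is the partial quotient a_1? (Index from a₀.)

281 = 3·76 + 53   →  a_0 = 3
76 = 1·53 + 23   →  a_1 = 1

1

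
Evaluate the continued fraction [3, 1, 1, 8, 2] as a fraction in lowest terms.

Fold from the inside: start with 2/1.
  8 + 1/2 = 17/2
  1 + 2/17 = 19/17
  1 + 17/19 = 36/19
  3 + 19/36 = 127/36

127/36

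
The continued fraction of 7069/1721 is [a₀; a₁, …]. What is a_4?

7069 = 4·1721 + 185   →  a_0 = 4
1721 = 9·185 + 56   →  a_1 = 9
185 = 3·56 + 17   →  a_2 = 3
56 = 3·17 + 5   →  a_3 = 3
17 = 3·5 + 2   →  a_4 = 3

3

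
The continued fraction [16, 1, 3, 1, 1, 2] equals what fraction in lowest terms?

386/23

Using pₖ = aₖpₖ₋₁ + pₖ₋₂ and qₖ = aₖqₖ₋₁ + qₖ₋₂:
  k=0: a=16, p=16, q=1
  k=1: a=1, p=17, q=1
  k=2: a=3, p=67, q=4
  k=3: a=1, p=84, q=5
  k=4: a=1, p=151, q=9
  k=5: a=2, p=386, q=23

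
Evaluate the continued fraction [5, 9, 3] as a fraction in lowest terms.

143/28

Fold from the inside: start with 3/1.
  9 + 1/3 = 28/3
  5 + 3/28 = 143/28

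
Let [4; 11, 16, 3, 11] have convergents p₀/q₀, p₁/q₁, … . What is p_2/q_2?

724/177

Using pₖ = aₖpₖ₋₁ + pₖ₋₂, qₖ = aₖqₖ₋₁ + qₖ₋₂ (with p₋₁=1, p₋₂=0, q₋₁=0, q₋₂=1):
  k=0: a=4, p=4, q=1
  k=1: a=11, p=45, q=11
  k=2: a=16, p=724, q=177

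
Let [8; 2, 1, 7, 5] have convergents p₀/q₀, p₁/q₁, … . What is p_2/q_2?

Using pₖ = aₖpₖ₋₁ + pₖ₋₂, qₖ = aₖqₖ₋₁ + qₖ₋₂ (with p₋₁=1, p₋₂=0, q₋₁=0, q₋₂=1):
  k=0: a=8, p=8, q=1
  k=1: a=2, p=17, q=2
  k=2: a=1, p=25, q=3

25/3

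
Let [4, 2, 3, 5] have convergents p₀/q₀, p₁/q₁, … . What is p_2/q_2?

31/7

Using pₖ = aₖpₖ₋₁ + pₖ₋₂, qₖ = aₖqₖ₋₁ + qₖ₋₂ (with p₋₁=1, p₋₂=0, q₋₁=0, q₋₂=1):
  k=0: a=4, p=4, q=1
  k=1: a=2, p=9, q=2
  k=2: a=3, p=31, q=7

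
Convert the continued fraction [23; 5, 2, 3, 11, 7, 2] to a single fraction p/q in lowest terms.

150952/6511

Using pₖ = aₖpₖ₋₁ + pₖ₋₂ and qₖ = aₖqₖ₋₁ + qₖ₋₂:
  k=0: a=23, p=23, q=1
  k=1: a=5, p=116, q=5
  k=2: a=2, p=255, q=11
  k=3: a=3, p=881, q=38
  k=4: a=11, p=9946, q=429
  k=5: a=7, p=70503, q=3041
  k=6: a=2, p=150952, q=6511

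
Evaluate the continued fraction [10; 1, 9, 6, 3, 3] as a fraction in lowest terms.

Using pₖ = aₖpₖ₋₁ + pₖ₋₂ and qₖ = aₖqₖ₋₁ + qₖ₋₂:
  k=0: a=10, p=10, q=1
  k=1: a=1, p=11, q=1
  k=2: a=9, p=109, q=10
  k=3: a=6, p=665, q=61
  k=4: a=3, p=2104, q=193
  k=5: a=3, p=6977, q=640

6977/640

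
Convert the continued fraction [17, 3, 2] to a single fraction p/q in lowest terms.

Using pₖ = aₖpₖ₋₁ + pₖ₋₂ and qₖ = aₖqₖ₋₁ + qₖ₋₂:
  k=0: a=17, p=17, q=1
  k=1: a=3, p=52, q=3
  k=2: a=2, p=121, q=7

121/7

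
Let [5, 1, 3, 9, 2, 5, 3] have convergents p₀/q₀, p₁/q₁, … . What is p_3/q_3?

213/37

Using pₖ = aₖpₖ₋₁ + pₖ₋₂, qₖ = aₖqₖ₋₁ + qₖ₋₂ (with p₋₁=1, p₋₂=0, q₋₁=0, q₋₂=1):
  k=0: a=5, p=5, q=1
  k=1: a=1, p=6, q=1
  k=2: a=3, p=23, q=4
  k=3: a=9, p=213, q=37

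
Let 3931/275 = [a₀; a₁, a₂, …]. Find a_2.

3931 = 14·275 + 81   →  a_0 = 14
275 = 3·81 + 32   →  a_1 = 3
81 = 2·32 + 17   →  a_2 = 2

2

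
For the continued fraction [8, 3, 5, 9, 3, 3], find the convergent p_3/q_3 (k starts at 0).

1222/147

Using pₖ = aₖpₖ₋₁ + pₖ₋₂, qₖ = aₖqₖ₋₁ + qₖ₋₂ (with p₋₁=1, p₋₂=0, q₋₁=0, q₋₂=1):
  k=0: a=8, p=8, q=1
  k=1: a=3, p=25, q=3
  k=2: a=5, p=133, q=16
  k=3: a=9, p=1222, q=147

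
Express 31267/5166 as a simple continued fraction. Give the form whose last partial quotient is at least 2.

31267 = 6×5166 + 271
5166 = 19×271 + 17
271 = 15×17 + 16
17 = 1×16 + 1
16 = 16×1 + 0  (stop)
So 31267/5166 = [6; 19, 15, 1, 16].

[6; 19, 15, 1, 16]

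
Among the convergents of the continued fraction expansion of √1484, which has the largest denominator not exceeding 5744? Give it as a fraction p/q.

√1484 = [38; 1, 1, 10, 1, 1, 76, …] (period length 6).
Convergents:
  p_0/q_0 = 38/1
  p_1/q_1 = 39/1
  p_2/q_2 = 77/2
  p_3/q_3 = 809/21
  p_4/q_4 = 886/23
  p_5/q_5 = 1695/44
  p_6/q_6 = 129706/3367
  p_7/q_7 = 131401/3411
  p_8/q_8 = 261107/6778
q_7 = 3411 ≤ 5744 < 6778 = q_8, so the answer is 131401/3411.

131401/3411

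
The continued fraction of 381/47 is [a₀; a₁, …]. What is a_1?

381 = 8·47 + 5   →  a_0 = 8
47 = 9·5 + 2   →  a_1 = 9

9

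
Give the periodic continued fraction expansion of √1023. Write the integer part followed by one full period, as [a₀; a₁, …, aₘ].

a₀ = ⌊√1023⌋ = 31.
With m₀=0, d₀=1 and mₖ₊₁ = dₖaₖ − mₖ, dₖ₊₁ = (n − mₖ₊₁²)/dₖ, aₖ₊₁ = ⌊(a₀+mₖ₊₁)/dₖ₊₁⌋:
  k=1: m=31, d=62, a=1
  k=2: m=31, d=1, a=62
d=1 and a=2a₀=62 at k=2, so the next step gives (m, d) = (31, 62) again — its k=1 value — and the period has length 2.

[31; 1, 62]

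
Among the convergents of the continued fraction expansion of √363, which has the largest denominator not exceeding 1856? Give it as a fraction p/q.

√363 = [19; 19, 38, …] (period length 2).
Convergents:
  p_0/q_0 = 19/1
  p_1/q_1 = 362/19
  p_2/q_2 = 13775/723
  p_3/q_3 = 262087/13756
q_2 = 723 ≤ 1856 < 13756 = q_3, so the answer is 13775/723.

13775/723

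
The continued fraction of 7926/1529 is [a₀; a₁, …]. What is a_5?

7926 = 5·1529 + 281   →  a_0 = 5
1529 = 5·281 + 124   →  a_1 = 5
281 = 2·124 + 33   →  a_2 = 2
124 = 3·33 + 25   →  a_3 = 3
33 = 1·25 + 8   →  a_4 = 1
25 = 3·8 + 1   →  a_5 = 3

3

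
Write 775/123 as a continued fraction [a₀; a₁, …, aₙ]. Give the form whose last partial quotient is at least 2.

[6; 3, 3, 12]

775 = 6*123 + 37
123 = 3*37 + 12
37 = 3*12 + 1
12 = 12*1 + 0  (stop)
So 775/123 = [6; 3, 3, 12].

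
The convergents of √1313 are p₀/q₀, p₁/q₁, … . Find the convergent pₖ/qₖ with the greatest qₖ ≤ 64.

616/17

√1313 = [36; 4, 4, 72, …] (period length 3).
Convergents:
  p_0/q_0 = 36/1
  p_1/q_1 = 145/4
  p_2/q_2 = 616/17
  p_3/q_3 = 44497/1228
q_2 = 17 ≤ 64 < 1228 = q_3, so the answer is 616/17.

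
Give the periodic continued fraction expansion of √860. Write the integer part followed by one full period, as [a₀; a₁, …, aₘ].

a₀ = ⌊√860⌋ = 29.
With m₀=0, d₀=1 and mₖ₊₁ = dₖaₖ − mₖ, dₖ₊₁ = (n − mₖ₊₁²)/dₖ, aₖ₊₁ = ⌊(a₀+mₖ₊₁)/dₖ₊₁⌋:
  k=1: m=29, d=19, a=3
  k=2: m=28, d=4, a=14
  k=3: m=28, d=19, a=3
  k=4: m=29, d=1, a=58
d=1 and a=2a₀=58 at k=4, so the next step gives (m, d) = (29, 19) again — its k=1 value — and the period has length 4.

[29; 3, 14, 3, 58]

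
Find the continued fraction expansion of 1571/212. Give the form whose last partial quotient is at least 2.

1571 = 7*212 + 87
212 = 2*87 + 38
87 = 2*38 + 11
38 = 3*11 + 5
11 = 2*5 + 1
5 = 5*1 + 0  (stop)
So 1571/212 = [7; 2, 2, 3, 2, 5].

[7; 2, 2, 3, 2, 5]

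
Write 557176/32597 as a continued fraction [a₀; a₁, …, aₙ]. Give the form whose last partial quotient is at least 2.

[17; 10, 1, 3, 3, 11, 1, 18]

557176 = 17×32597 + 3027
32597 = 10×3027 + 2327
3027 = 1×2327 + 700
2327 = 3×700 + 227
700 = 3×227 + 19
227 = 11×19 + 18
19 = 1×18 + 1
18 = 18×1 + 0  (stop)
So 557176/32597 = [17; 10, 1, 3, 3, 11, 1, 18].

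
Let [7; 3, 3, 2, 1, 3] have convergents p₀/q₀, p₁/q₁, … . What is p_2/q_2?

73/10

Using pₖ = aₖpₖ₋₁ + pₖ₋₂, qₖ = aₖqₖ₋₁ + qₖ₋₂ (with p₋₁=1, p₋₂=0, q₋₁=0, q₋₂=1):
  k=0: a=7, p=7, q=1
  k=1: a=3, p=22, q=3
  k=2: a=3, p=73, q=10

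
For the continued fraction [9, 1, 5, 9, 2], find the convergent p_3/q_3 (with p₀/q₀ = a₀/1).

Using pₖ = aₖpₖ₋₁ + pₖ₋₂, qₖ = aₖqₖ₋₁ + qₖ₋₂ (with p₋₁=1, p₋₂=0, q₋₁=0, q₋₂=1):
  k=0: a=9, p=9, q=1
  k=1: a=1, p=10, q=1
  k=2: a=5, p=59, q=6
  k=3: a=9, p=541, q=55

541/55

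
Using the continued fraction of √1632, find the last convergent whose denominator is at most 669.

√1632 = [40; 2, 1, 1, 19, 1, 1, 2, 80, …] (period length 8).
Convergents:
  p_0/q_0 = 40/1
  p_1/q_1 = 81/2
  p_2/q_2 = 121/3
  p_3/q_3 = 202/5
  p_4/q_4 = 3959/98
  p_5/q_5 = 4161/103
  p_6/q_6 = 8120/201
  p_7/q_7 = 20401/505
  p_8/q_8 = 1640200/40601
q_7 = 505 ≤ 669 < 40601 = q_8, so the answer is 20401/505.

20401/505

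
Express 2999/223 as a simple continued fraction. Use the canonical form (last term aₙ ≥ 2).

[13; 2, 4, 2, 1, 7]

2999 = 13·223 + 100
223 = 2·100 + 23
100 = 4·23 + 8
23 = 2·8 + 7
8 = 1·7 + 1
7 = 7·1 + 0  (stop)
So 2999/223 = [13; 2, 4, 2, 1, 7].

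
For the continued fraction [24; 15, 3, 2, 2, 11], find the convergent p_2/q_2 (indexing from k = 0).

Using pₖ = aₖpₖ₋₁ + pₖ₋₂, qₖ = aₖqₖ₋₁ + qₖ₋₂ (with p₋₁=1, p₋₂=0, q₋₁=0, q₋₂=1):
  k=0: a=24, p=24, q=1
  k=1: a=15, p=361, q=15
  k=2: a=3, p=1107, q=46

1107/46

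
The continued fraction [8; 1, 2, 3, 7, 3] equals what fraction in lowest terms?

1992/229

Fold from the inside: start with 3/1.
  7 + 1/3 = 22/3
  3 + 3/22 = 69/22
  2 + 22/69 = 160/69
  1 + 69/160 = 229/160
  8 + 160/229 = 1992/229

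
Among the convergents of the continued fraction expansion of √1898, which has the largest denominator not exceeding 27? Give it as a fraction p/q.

1002/23

√1898 = [43; 1, 1, 3, 3, 1, 1, 86, …] (period length 7).
Convergents:
  p_0/q_0 = 43/1
  p_1/q_1 = 44/1
  p_2/q_2 = 87/2
  p_3/q_3 = 305/7
  p_4/q_4 = 1002/23
  p_5/q_5 = 1307/30
q_4 = 23 ≤ 27 < 30 = q_5, so the answer is 1002/23.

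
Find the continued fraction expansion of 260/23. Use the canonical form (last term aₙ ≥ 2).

260 = 11*23 + 7
23 = 3*7 + 2
7 = 3*2 + 1
2 = 2*1 + 0  (stop)
So 260/23 = [11; 3, 3, 2].

[11; 3, 3, 2]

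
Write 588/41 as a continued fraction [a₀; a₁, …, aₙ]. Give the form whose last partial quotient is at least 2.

588 = 14*41 + 14
41 = 2*14 + 13
14 = 1*13 + 1
13 = 13*1 + 0  (stop)
So 588/41 = [14; 2, 1, 13].

[14; 2, 1, 13]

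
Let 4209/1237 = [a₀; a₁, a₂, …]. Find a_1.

4209 = 3·1237 + 498   →  a_0 = 3
1237 = 2·498 + 241   →  a_1 = 2

2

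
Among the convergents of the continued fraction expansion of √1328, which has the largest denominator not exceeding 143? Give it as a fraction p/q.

√1328 = [36; 2, 3, 1, 3, 1, 3, 2, 72, …] (period length 8).
Convergents:
  p_0/q_0 = 36/1
  p_1/q_1 = 73/2
  p_2/q_2 = 255/7
  p_3/q_3 = 328/9
  p_4/q_4 = 1239/34
  p_5/q_5 = 1567/43
  p_6/q_6 = 5940/163
q_5 = 43 ≤ 143 < 163 = q_6, so the answer is 1567/43.

1567/43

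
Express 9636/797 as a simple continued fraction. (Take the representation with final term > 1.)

[12; 11, 14, 2, 2]

9636 = 12*797 + 72
797 = 11*72 + 5
72 = 14*5 + 2
5 = 2*2 + 1
2 = 2*1 + 0  (stop)
So 9636/797 = [12; 11, 14, 2, 2].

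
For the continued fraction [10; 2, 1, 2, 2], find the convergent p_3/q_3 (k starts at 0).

83/8

Using pₖ = aₖpₖ₋₁ + pₖ₋₂, qₖ = aₖqₖ₋₁ + qₖ₋₂ (with p₋₁=1, p₋₂=0, q₋₁=0, q₋₂=1):
  k=0: a=10, p=10, q=1
  k=1: a=2, p=21, q=2
  k=2: a=1, p=31, q=3
  k=3: a=2, p=83, q=8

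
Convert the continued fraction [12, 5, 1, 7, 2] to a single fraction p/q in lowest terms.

1217/100

Using pₖ = aₖpₖ₋₁ + pₖ₋₂ and qₖ = aₖqₖ₋₁ + qₖ₋₂:
  k=0: a=12, p=12, q=1
  k=1: a=5, p=61, q=5
  k=2: a=1, p=73, q=6
  k=3: a=7, p=572, q=47
  k=4: a=2, p=1217, q=100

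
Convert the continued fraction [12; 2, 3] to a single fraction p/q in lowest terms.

87/7

Using pₖ = aₖpₖ₋₁ + pₖ₋₂ and qₖ = aₖqₖ₋₁ + qₖ₋₂:
  k=0: a=12, p=12, q=1
  k=1: a=2, p=25, q=2
  k=2: a=3, p=87, q=7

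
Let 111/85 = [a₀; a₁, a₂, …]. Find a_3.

111 = 1·85 + 26   →  a_0 = 1
85 = 3·26 + 7   →  a_1 = 3
26 = 3·7 + 5   →  a_2 = 3
7 = 1·5 + 2   →  a_3 = 1

1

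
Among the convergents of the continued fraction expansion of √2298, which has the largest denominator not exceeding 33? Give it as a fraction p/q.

767/16

√2298 = [47; 1, 14, 1, 94, …] (period length 4).
Convergents:
  p_0/q_0 = 47/1
  p_1/q_1 = 48/1
  p_2/q_2 = 719/15
  p_3/q_3 = 767/16
  p_4/q_4 = 72817/1519
q_3 = 16 ≤ 33 < 1519 = q_4, so the answer is 767/16.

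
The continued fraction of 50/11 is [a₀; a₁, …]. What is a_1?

50 = 4·11 + 6   →  a_0 = 4
11 = 1·6 + 5   →  a_1 = 1

1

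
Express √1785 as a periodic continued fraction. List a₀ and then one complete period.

[42; 4, 84]

a₀ = ⌊√1785⌋ = 42.
With m₀=0, d₀=1 and mₖ₊₁ = dₖaₖ − mₖ, dₖ₊₁ = (n − mₖ₊₁²)/dₖ, aₖ₊₁ = ⌊(a₀+mₖ₊₁)/dₖ₊₁⌋:
  k=1: m=42, d=21, a=4
  k=2: m=42, d=1, a=84
d=1 and a=2a₀=84 at k=2, so the next step gives (m, d) = (42, 21) again — its k=1 value — and the period has length 2.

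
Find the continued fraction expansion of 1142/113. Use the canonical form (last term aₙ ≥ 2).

[10; 9, 2, 2, 2]

1142 = 10*113 + 12
113 = 9*12 + 5
12 = 2*5 + 2
5 = 2*2 + 1
2 = 2*1 + 0  (stop)
So 1142/113 = [10; 9, 2, 2, 2].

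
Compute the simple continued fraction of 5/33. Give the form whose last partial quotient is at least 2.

[0; 6, 1, 1, 2]

5 = 0×33 + 5
33 = 6×5 + 3
5 = 1×3 + 2
3 = 1×2 + 1
2 = 2×1 + 0  (stop)
So 5/33 = [0; 6, 1, 1, 2].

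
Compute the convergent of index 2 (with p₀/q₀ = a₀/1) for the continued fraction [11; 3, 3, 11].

Using pₖ = aₖpₖ₋₁ + pₖ₋₂, qₖ = aₖqₖ₋₁ + qₖ₋₂ (with p₋₁=1, p₋₂=0, q₋₁=0, q₋₂=1):
  k=0: a=11, p=11, q=1
  k=1: a=3, p=34, q=3
  k=2: a=3, p=113, q=10

113/10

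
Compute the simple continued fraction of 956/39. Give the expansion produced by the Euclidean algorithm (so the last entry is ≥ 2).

956 = 24·39 + 20
39 = 1·20 + 19
20 = 1·19 + 1
19 = 19·1 + 0  (stop)
So 956/39 = [24; 1, 1, 19].

[24; 1, 1, 19]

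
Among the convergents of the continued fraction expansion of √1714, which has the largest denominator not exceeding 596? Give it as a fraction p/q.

√1714 = [41; 2, 2, 82, …] (period length 3).
Convergents:
  p_0/q_0 = 41/1
  p_1/q_1 = 83/2
  p_2/q_2 = 207/5
  p_3/q_3 = 17057/412
  p_4/q_4 = 34321/829
q_3 = 412 ≤ 596 < 829 = q_4, so the answer is 17057/412.

17057/412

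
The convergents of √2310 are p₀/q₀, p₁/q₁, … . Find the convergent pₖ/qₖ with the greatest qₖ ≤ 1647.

73872/1537

√2310 = [48; 16, 96, …] (period length 2).
Convergents:
  p_0/q_0 = 48/1
  p_1/q_1 = 769/16
  p_2/q_2 = 73872/1537
  p_3/q_3 = 1182721/24608
q_2 = 1537 ≤ 1647 < 24608 = q_3, so the answer is 73872/1537.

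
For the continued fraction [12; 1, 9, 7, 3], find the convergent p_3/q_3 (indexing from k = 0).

916/71

Using pₖ = aₖpₖ₋₁ + pₖ₋₂, qₖ = aₖqₖ₋₁ + qₖ₋₂ (with p₋₁=1, p₋₂=0, q₋₁=0, q₋₂=1):
  k=0: a=12, p=12, q=1
  k=1: a=1, p=13, q=1
  k=2: a=9, p=129, q=10
  k=3: a=7, p=916, q=71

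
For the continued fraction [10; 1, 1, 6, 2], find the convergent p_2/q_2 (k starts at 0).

Using pₖ = aₖpₖ₋₁ + pₖ₋₂, qₖ = aₖqₖ₋₁ + qₖ₋₂ (with p₋₁=1, p₋₂=0, q₋₁=0, q₋₂=1):
  k=0: a=10, p=10, q=1
  k=1: a=1, p=11, q=1
  k=2: a=1, p=21, q=2

21/2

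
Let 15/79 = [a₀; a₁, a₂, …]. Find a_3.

1

15 = 0·79 + 15   →  a_0 = 0
79 = 5·15 + 4   →  a_1 = 5
15 = 3·4 + 3   →  a_2 = 3
4 = 1·3 + 1   →  a_3 = 1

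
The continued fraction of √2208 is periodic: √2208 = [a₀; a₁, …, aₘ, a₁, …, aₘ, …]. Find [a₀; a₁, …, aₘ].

[46; 1, 92]

a₀ = ⌊√2208⌋ = 46.
With m₀=0, d₀=1 and mₖ₊₁ = dₖaₖ − mₖ, dₖ₊₁ = (n − mₖ₊₁²)/dₖ, aₖ₊₁ = ⌊(a₀+mₖ₊₁)/dₖ₊₁⌋:
  k=1: m=46, d=92, a=1
  k=2: m=46, d=1, a=92
d=1 and a=2a₀=92 at k=2, so the next step gives (m, d) = (46, 92) again — its k=1 value — and the period has length 2.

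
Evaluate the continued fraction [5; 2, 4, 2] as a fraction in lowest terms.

109/20

Fold from the inside: start with 2/1.
  4 + 1/2 = 9/2
  2 + 2/9 = 20/9
  5 + 9/20 = 109/20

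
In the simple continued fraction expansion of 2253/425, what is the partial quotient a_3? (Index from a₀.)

2253 = 5·425 + 128   →  a_0 = 5
425 = 3·128 + 41   →  a_1 = 3
128 = 3·41 + 5   →  a_2 = 3
41 = 8·5 + 1   →  a_3 = 8

8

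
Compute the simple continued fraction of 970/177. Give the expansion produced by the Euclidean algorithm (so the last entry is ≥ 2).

[5; 2, 12, 7]

970 = 5*177 + 85
177 = 2*85 + 7
85 = 12*7 + 1
7 = 7*1 + 0  (stop)
So 970/177 = [5; 2, 12, 7].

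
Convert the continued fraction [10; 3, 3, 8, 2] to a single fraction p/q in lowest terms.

Using pₖ = aₖpₖ₋₁ + pₖ₋₂ and qₖ = aₖqₖ₋₁ + qₖ₋₂:
  k=0: a=10, p=10, q=1
  k=1: a=3, p=31, q=3
  k=2: a=3, p=103, q=10
  k=3: a=8, p=855, q=83
  k=4: a=2, p=1813, q=176

1813/176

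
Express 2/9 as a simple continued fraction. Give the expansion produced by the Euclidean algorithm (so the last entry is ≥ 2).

2 = 0*9 + 2
9 = 4*2 + 1
2 = 2*1 + 0  (stop)
So 2/9 = [0; 4, 2].

[0; 4, 2]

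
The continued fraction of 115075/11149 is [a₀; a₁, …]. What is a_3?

115075 = 10·11149 + 3585   →  a_0 = 10
11149 = 3·3585 + 394   →  a_1 = 3
3585 = 9·394 + 39   →  a_2 = 9
394 = 10·39 + 4   →  a_3 = 10

10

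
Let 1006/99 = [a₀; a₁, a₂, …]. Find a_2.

5

1006 = 10·99 + 16   →  a_0 = 10
99 = 6·16 + 3   →  a_1 = 6
16 = 5·3 + 1   →  a_2 = 5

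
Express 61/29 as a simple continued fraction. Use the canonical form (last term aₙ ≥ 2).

61 = 2*29 + 3
29 = 9*3 + 2
3 = 1*2 + 1
2 = 2*1 + 0  (stop)
So 61/29 = [2; 9, 1, 2].

[2; 9, 1, 2]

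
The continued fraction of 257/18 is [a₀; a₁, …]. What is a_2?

1

257 = 14·18 + 5   →  a_0 = 14
18 = 3·5 + 3   →  a_1 = 3
5 = 1·3 + 2   →  a_2 = 1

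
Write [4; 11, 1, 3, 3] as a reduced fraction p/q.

625/153

Using pₖ = aₖpₖ₋₁ + pₖ₋₂ and qₖ = aₖqₖ₋₁ + qₖ₋₂:
  k=0: a=4, p=4, q=1
  k=1: a=11, p=45, q=11
  k=2: a=1, p=49, q=12
  k=3: a=3, p=192, q=47
  k=4: a=3, p=625, q=153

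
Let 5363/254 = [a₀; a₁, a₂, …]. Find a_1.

5363 = 21·254 + 29   →  a_0 = 21
254 = 8·29 + 22   →  a_1 = 8

8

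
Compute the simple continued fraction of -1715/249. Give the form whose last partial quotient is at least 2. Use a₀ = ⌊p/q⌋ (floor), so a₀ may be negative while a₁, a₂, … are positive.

-1715 = -7*249 + 28
249 = 8*28 + 25
28 = 1*25 + 3
25 = 8*3 + 1
3 = 3*1 + 0  (stop)
So -1715/249 = [-7; 8, 1, 8, 3].

[-7; 8, 1, 8, 3]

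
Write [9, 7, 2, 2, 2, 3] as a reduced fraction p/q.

Using pₖ = aₖpₖ₋₁ + pₖ₋₂ and qₖ = aₖqₖ₋₁ + qₖ₋₂:
  k=0: a=9, p=9, q=1
  k=1: a=7, p=64, q=7
  k=2: a=2, p=137, q=15
  k=3: a=2, p=338, q=37
  k=4: a=2, p=813, q=89
  k=5: a=3, p=2777, q=304

2777/304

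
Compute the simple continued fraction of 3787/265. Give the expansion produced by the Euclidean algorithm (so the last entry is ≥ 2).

3787 = 14×265 + 77
265 = 3×77 + 34
77 = 2×34 + 9
34 = 3×9 + 7
9 = 1×7 + 2
7 = 3×2 + 1
2 = 2×1 + 0  (stop)
So 3787/265 = [14; 3, 2, 3, 1, 3, 2].

[14; 3, 2, 3, 1, 3, 2]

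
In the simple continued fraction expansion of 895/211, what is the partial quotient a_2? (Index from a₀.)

7

895 = 4·211 + 51   →  a_0 = 4
211 = 4·51 + 7   →  a_1 = 4
51 = 7·7 + 2   →  a_2 = 7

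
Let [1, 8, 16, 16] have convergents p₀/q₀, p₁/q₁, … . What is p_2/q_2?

145/129

Using pₖ = aₖpₖ₋₁ + pₖ₋₂, qₖ = aₖqₖ₋₁ + qₖ₋₂ (with p₋₁=1, p₋₂=0, q₋₁=0, q₋₂=1):
  k=0: a=1, p=1, q=1
  k=1: a=8, p=9, q=8
  k=2: a=16, p=145, q=129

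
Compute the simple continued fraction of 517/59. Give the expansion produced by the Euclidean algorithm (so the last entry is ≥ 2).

[8; 1, 3, 4, 1, 2]

517 = 8·59 + 45
59 = 1·45 + 14
45 = 3·14 + 3
14 = 4·3 + 2
3 = 1·2 + 1
2 = 2·1 + 0  (stop)
So 517/59 = [8; 1, 3, 4, 1, 2].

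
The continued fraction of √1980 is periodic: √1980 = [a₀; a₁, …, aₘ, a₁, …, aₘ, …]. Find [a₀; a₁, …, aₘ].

[44; 2, 88]

a₀ = ⌊√1980⌋ = 44.
With m₀=0, d₀=1 and mₖ₊₁ = dₖaₖ − mₖ, dₖ₊₁ = (n − mₖ₊₁²)/dₖ, aₖ₊₁ = ⌊(a₀+mₖ₊₁)/dₖ₊₁⌋:
  k=1: m=44, d=44, a=2
  k=2: m=44, d=1, a=88
d=1 and a=2a₀=88 at k=2, so the next step gives (m, d) = (44, 44) again — its k=1 value — and the period has length 2.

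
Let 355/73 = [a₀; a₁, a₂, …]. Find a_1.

355 = 4·73 + 63   →  a_0 = 4
73 = 1·63 + 10   →  a_1 = 1

1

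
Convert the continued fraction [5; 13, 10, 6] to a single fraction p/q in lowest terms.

Using pₖ = aₖpₖ₋₁ + pₖ₋₂ and qₖ = aₖqₖ₋₁ + qₖ₋₂:
  k=0: a=5, p=5, q=1
  k=1: a=13, p=66, q=13
  k=2: a=10, p=665, q=131
  k=3: a=6, p=4056, q=799

4056/799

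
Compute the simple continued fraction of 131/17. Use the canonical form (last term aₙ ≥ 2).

[7; 1, 2, 2, 2]

131 = 7·17 + 12
17 = 1·12 + 5
12 = 2·5 + 2
5 = 2·2 + 1
2 = 2·1 + 0  (stop)
So 131/17 = [7; 1, 2, 2, 2].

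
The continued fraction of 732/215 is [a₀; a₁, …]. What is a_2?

732 = 3·215 + 87   →  a_0 = 3
215 = 2·87 + 41   →  a_1 = 2
87 = 2·41 + 5   →  a_2 = 2

2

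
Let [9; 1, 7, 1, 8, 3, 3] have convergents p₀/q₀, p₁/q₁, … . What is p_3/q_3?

Using pₖ = aₖpₖ₋₁ + pₖ₋₂, qₖ = aₖqₖ₋₁ + qₖ₋₂ (with p₋₁=1, p₋₂=0, q₋₁=0, q₋₂=1):
  k=0: a=9, p=9, q=1
  k=1: a=1, p=10, q=1
  k=2: a=7, p=79, q=8
  k=3: a=1, p=89, q=9

89/9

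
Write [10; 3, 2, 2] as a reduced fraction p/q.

175/17

Using pₖ = aₖpₖ₋₁ + pₖ₋₂ and qₖ = aₖqₖ₋₁ + qₖ₋₂:
  k=0: a=10, p=10, q=1
  k=1: a=3, p=31, q=3
  k=2: a=2, p=72, q=7
  k=3: a=2, p=175, q=17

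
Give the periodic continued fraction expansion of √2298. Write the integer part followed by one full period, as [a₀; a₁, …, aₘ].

[47; 1, 14, 1, 94]

a₀ = ⌊√2298⌋ = 47.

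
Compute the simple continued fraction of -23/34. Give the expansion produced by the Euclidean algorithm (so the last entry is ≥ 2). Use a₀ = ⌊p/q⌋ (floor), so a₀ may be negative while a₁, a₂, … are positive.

[-1; 3, 11]

-23 = -1*34 + 11
34 = 3*11 + 1
11 = 11*1 + 0  (stop)
So -23/34 = [-1; 3, 11].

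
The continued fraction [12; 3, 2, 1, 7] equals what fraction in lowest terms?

Fold from the inside: start with 7/1.
  1 + 1/7 = 8/7
  2 + 7/8 = 23/8
  3 + 8/23 = 77/23
  12 + 23/77 = 947/77

947/77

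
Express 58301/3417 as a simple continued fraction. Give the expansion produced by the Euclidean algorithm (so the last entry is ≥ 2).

[17; 16, 8, 2, 12]

58301 = 17*3417 + 212
3417 = 16*212 + 25
212 = 8*25 + 12
25 = 2*12 + 1
12 = 12*1 + 0  (stop)
So 58301/3417 = [17; 16, 8, 2, 12].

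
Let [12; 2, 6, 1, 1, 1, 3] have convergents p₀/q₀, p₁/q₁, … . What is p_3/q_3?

187/15

Using pₖ = aₖpₖ₋₁ + pₖ₋₂, qₖ = aₖqₖ₋₁ + qₖ₋₂ (with p₋₁=1, p₋₂=0, q₋₁=0, q₋₂=1):
  k=0: a=12, p=12, q=1
  k=1: a=2, p=25, q=2
  k=2: a=6, p=162, q=13
  k=3: a=1, p=187, q=15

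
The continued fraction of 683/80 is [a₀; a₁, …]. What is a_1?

683 = 8·80 + 43   →  a_0 = 8
80 = 1·43 + 37   →  a_1 = 1

1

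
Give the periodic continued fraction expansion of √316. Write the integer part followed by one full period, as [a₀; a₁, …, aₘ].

[17; 1, 3, 2, 8, 2, 3, 1, 34]

a₀ = ⌊√316⌋ = 17.
With m₀=0, d₀=1 and mₖ₊₁ = dₖaₖ − mₖ, dₖ₊₁ = (n − mₖ₊₁²)/dₖ, aₖ₊₁ = ⌊(a₀+mₖ₊₁)/dₖ₊₁⌋:
  k=1: m=17, d=27, a=1
  k=2: m=10, d=8, a=3
  k=3: m=14, d=15, a=2
  k=4: m=16, d=4, a=8
  k=5: m=16, d=15, a=2
  k=6: m=14, d=8, a=3
  k=7: m=10, d=27, a=1
  k=8: m=17, d=1, a=34
d=1 and a=2a₀=34 at k=8, so the next step gives (m, d) = (17, 27) again — its k=1 value — and the period has length 8.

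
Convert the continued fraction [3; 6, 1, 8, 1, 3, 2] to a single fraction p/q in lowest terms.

Using pₖ = aₖpₖ₋₁ + pₖ₋₂ and qₖ = aₖqₖ₋₁ + qₖ₋₂:
  k=0: a=3, p=3, q=1
  k=1: a=6, p=19, q=6
  k=2: a=1, p=22, q=7
  k=3: a=8, p=195, q=62
  k=4: a=1, p=217, q=69
  k=5: a=3, p=846, q=269
  k=6: a=2, p=1909, q=607

1909/607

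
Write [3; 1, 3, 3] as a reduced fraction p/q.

Fold from the inside: start with 3/1.
  3 + 1/3 = 10/3
  1 + 3/10 = 13/10
  3 + 10/13 = 49/13

49/13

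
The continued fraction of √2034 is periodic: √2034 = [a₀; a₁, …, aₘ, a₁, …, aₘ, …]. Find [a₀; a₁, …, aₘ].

a₀ = ⌊√2034⌋ = 45.

[45; 10, 90]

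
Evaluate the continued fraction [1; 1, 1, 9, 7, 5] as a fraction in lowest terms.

Fold from the inside: start with 5/1.
  7 + 1/5 = 36/5
  9 + 5/36 = 329/36
  1 + 36/329 = 365/329
  1 + 329/365 = 694/365
  1 + 365/694 = 1059/694

1059/694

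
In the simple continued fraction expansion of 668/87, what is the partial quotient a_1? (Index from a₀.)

668 = 7·87 + 59   →  a_0 = 7
87 = 1·59 + 28   →  a_1 = 1

1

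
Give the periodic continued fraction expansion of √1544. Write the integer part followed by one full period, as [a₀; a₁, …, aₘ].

[39; 3, 2, 2, 9, 2, 2, 3, 78]

a₀ = ⌊√1544⌋ = 39.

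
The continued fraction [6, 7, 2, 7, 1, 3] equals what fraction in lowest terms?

3024/493

Using pₖ = aₖpₖ₋₁ + pₖ₋₂ and qₖ = aₖqₖ₋₁ + qₖ₋₂:
  k=0: a=6, p=6, q=1
  k=1: a=7, p=43, q=7
  k=2: a=2, p=92, q=15
  k=3: a=7, p=687, q=112
  k=4: a=1, p=779, q=127
  k=5: a=3, p=3024, q=493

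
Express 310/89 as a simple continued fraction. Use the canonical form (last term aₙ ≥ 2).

310 = 3×89 + 43
89 = 2×43 + 3
43 = 14×3 + 1
3 = 3×1 + 0  (stop)
So 310/89 = [3; 2, 14, 3].

[3; 2, 14, 3]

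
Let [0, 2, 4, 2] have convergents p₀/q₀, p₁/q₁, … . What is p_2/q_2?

4/9

Using pₖ = aₖpₖ₋₁ + pₖ₋₂, qₖ = aₖqₖ₋₁ + qₖ₋₂ (with p₋₁=1, p₋₂=0, q₋₁=0, q₋₂=1):
  k=0: a=0, p=0, q=1
  k=1: a=2, p=1, q=2
  k=2: a=4, p=4, q=9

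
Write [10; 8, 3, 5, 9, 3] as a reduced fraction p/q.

Using pₖ = aₖpₖ₋₁ + pₖ₋₂ and qₖ = aₖqₖ₋₁ + qₖ₋₂:
  k=0: a=10, p=10, q=1
  k=1: a=8, p=81, q=8
  k=2: a=3, p=253, q=25
  k=3: a=5, p=1346, q=133
  k=4: a=9, p=12367, q=1222
  k=5: a=3, p=38447, q=3799

38447/3799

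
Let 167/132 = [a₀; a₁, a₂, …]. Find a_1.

167 = 1·132 + 35   →  a_0 = 1
132 = 3·35 + 27   →  a_1 = 3

3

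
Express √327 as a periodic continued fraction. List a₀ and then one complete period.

[18; 12, 36]

a₀ = ⌊√327⌋ = 18.
With m₀=0, d₀=1 and mₖ₊₁ = dₖaₖ − mₖ, dₖ₊₁ = (n − mₖ₊₁²)/dₖ, aₖ₊₁ = ⌊(a₀+mₖ₊₁)/dₖ₊₁⌋:
  k=1: m=18, d=3, a=12
  k=2: m=18, d=1, a=36
d=1 and a=2a₀=36 at k=2, so the next step gives (m, d) = (18, 3) again — its k=1 value — and the period has length 2.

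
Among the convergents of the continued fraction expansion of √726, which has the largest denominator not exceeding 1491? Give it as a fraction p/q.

26163/971

√726 = [26; 1, 16, 1, 52, …] (period length 4).
Convergents:
  p_0/q_0 = 26/1
  p_1/q_1 = 27/1
  p_2/q_2 = 458/17
  p_3/q_3 = 485/18
  p_4/q_4 = 25678/953
  p_5/q_5 = 26163/971
  p_6/q_6 = 444286/16489
q_5 = 971 ≤ 1491 < 16489 = q_6, so the answer is 26163/971.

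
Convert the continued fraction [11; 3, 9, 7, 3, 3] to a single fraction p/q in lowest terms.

Using pₖ = aₖpₖ₋₁ + pₖ₋₂ and qₖ = aₖqₖ₋₁ + qₖ₋₂:
  k=0: a=11, p=11, q=1
  k=1: a=3, p=34, q=3
  k=2: a=9, p=317, q=28
  k=3: a=7, p=2253, q=199
  k=4: a=3, p=7076, q=625
  k=5: a=3, p=23481, q=2074

23481/2074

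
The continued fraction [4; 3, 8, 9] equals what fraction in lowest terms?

Fold from the inside: start with 9/1.
  8 + 1/9 = 73/9
  3 + 9/73 = 228/73
  4 + 73/228 = 985/228

985/228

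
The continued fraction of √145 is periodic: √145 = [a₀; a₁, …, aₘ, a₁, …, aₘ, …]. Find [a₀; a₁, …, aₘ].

a₀ = ⌊√145⌋ = 12.
With m₀=0, d₀=1 and mₖ₊₁ = dₖaₖ − mₖ, dₖ₊₁ = (n − mₖ₊₁²)/dₖ, aₖ₊₁ = ⌊(a₀+mₖ₊₁)/dₖ₊₁⌋:
  k=1: m=12, d=1, a=24
d=1 and a=2a₀=24 at k=1, so the next step gives (m, d) = (12, 1) again — its k=1 value — and the period has length 1.

[12; 24]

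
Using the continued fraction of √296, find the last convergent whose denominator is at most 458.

√296 = [17; 4, 1, 7, 1, 4, 34, …] (period length 6).
Convergents:
  p_0/q_0 = 17/1
  p_1/q_1 = 69/4
  p_2/q_2 = 86/5
  p_3/q_3 = 671/39
  p_4/q_4 = 757/44
  p_5/q_5 = 3699/215
  p_6/q_6 = 126523/7354
q_5 = 215 ≤ 458 < 7354 = q_6, so the answer is 3699/215.

3699/215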